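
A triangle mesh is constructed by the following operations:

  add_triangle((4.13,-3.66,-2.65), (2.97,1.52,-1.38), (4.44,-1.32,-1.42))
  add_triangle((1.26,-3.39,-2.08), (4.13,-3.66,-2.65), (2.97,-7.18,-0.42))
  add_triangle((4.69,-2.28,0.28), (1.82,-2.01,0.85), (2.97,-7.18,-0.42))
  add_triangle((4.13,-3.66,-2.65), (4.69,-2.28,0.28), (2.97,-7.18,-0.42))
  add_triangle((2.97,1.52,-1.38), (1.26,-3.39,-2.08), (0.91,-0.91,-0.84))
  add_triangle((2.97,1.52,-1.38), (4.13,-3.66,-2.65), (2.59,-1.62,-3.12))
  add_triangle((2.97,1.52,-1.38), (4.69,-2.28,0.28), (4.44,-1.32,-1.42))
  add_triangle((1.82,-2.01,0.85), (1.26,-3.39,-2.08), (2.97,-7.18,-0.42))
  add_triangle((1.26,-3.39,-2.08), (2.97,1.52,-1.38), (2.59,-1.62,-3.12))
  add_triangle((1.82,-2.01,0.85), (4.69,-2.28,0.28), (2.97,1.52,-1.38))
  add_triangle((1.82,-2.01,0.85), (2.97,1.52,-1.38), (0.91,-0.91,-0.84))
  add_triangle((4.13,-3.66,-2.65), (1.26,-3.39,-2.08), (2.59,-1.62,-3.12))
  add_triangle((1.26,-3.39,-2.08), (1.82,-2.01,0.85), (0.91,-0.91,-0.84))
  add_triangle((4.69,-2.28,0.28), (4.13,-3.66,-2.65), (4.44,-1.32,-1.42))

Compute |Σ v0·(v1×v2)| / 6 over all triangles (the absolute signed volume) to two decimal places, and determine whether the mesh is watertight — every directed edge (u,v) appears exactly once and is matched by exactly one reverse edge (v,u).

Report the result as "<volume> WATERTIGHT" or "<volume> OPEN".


33.60 WATERTIGHT

Per-triangle v0·(v1×v2)/6:
  t1: +3.1376
  t2: +6.3054
  t3: +3.8494
  t4: +12.2161
  t5: -0.1846
  t6: +4.4116
  t7: +2.8832
  t8: -2.0613
  t9: -1.6488
  t10: +0.3478
  t11: -1.7621
  t12: +2.8728
  t13: -0.8437
  t14: +4.0747
Σ = +33.5981 → |volume| = 33.60

Directed edges: 42 total, each appears once with its reverse present → watertight.


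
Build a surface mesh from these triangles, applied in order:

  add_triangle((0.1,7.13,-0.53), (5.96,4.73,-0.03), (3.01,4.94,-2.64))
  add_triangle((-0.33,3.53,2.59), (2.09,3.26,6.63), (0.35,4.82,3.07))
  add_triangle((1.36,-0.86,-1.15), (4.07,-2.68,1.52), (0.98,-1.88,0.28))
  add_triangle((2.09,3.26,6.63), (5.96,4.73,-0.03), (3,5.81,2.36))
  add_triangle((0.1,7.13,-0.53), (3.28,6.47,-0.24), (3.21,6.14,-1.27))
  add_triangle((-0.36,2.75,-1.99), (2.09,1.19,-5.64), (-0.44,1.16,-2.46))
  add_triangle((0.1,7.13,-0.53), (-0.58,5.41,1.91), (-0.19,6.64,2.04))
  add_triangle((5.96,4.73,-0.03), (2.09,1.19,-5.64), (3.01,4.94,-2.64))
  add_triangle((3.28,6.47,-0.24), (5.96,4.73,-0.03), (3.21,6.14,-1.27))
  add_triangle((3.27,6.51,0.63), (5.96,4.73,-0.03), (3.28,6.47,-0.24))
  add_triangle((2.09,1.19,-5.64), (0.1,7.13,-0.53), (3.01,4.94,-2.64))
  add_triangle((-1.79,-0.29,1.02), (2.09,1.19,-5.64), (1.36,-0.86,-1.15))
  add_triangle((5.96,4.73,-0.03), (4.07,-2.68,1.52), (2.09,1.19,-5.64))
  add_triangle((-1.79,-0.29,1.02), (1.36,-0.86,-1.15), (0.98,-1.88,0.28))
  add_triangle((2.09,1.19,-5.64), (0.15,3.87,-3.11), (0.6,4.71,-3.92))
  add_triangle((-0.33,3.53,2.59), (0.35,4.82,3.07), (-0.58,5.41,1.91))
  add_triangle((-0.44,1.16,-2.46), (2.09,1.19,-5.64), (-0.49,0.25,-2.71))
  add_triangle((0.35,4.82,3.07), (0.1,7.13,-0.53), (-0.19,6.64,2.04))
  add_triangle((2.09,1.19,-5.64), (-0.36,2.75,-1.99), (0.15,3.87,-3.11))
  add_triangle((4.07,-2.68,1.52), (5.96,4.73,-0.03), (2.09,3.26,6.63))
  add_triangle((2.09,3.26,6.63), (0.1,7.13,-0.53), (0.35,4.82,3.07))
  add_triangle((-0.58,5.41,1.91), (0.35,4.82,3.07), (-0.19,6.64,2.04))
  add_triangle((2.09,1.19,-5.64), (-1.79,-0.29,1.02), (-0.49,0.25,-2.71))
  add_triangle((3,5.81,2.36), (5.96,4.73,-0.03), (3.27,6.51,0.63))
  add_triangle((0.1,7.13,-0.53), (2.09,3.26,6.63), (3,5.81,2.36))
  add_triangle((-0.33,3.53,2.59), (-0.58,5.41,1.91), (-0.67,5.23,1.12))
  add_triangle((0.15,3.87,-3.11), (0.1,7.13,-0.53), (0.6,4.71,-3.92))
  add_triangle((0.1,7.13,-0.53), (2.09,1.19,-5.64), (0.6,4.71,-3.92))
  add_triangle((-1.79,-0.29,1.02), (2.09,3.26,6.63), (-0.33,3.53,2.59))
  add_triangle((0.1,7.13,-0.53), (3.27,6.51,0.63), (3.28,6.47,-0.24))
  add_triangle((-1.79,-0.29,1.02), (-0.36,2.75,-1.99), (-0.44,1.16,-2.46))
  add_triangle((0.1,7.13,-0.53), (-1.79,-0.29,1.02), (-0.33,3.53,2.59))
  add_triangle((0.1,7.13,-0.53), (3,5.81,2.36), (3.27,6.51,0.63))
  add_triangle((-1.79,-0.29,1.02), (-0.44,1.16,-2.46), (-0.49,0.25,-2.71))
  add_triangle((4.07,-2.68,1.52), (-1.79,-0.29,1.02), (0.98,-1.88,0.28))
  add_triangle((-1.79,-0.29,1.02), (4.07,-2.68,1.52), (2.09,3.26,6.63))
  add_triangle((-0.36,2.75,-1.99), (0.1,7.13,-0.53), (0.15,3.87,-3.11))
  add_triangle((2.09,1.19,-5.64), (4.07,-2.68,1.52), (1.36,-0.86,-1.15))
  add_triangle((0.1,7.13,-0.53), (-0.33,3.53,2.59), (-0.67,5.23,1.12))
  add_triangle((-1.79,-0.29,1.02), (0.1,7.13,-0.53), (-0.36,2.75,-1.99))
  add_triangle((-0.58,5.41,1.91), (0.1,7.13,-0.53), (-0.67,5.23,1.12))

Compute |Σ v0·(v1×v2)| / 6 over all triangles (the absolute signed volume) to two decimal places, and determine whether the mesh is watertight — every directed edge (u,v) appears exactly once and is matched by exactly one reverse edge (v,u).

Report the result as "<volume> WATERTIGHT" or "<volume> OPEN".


249.58 OPEN

Per-triangle v0·(v1×v2)/6:
  t1: +17.0416
  t2: +2.6535
  t3: +1.3906
  t4: +18.8414
  t5: +3.9778
  t6: +2.2992
  t7: +1.1967
  t8: +15.4881
  t9: +4.0186
  t10: +3.3522
  t11: +13.8005
  t12: +1.5292
  t13: +33.7659
  t14: +0.4983
  t15: +1.0832
  t16: +0.9904
  t17: +1.3091
  t18: +2.0037
  t19: +1.1196
  t20: +41.4345
  t21: +6.0220
  t22: +0.8816
  t23: -0.3221
  t24: +7.0342
  t25: +17.0521
  t26: +0.1007
  t27: +1.3847
  t28: +5.2730
  t29: +6.2677
  t30: +3.3115
  t31: +1.4647
  t32: +5.6033
  t33: +6.6827
  t34: +0.8317
  t35: +1.4998
  t36: +11.1377
  t37: +1.5399
  t38: +2.7313
  t39: -1.8392
  t40: +4.2624
  t41: +0.8665
Σ = +249.5805 → |volume| = 249.58

Directed edges: 123 total; 3 unmatched, e.g. (0.1,7.13,-0.53)→(5.96,4.73,-0.03) → open.


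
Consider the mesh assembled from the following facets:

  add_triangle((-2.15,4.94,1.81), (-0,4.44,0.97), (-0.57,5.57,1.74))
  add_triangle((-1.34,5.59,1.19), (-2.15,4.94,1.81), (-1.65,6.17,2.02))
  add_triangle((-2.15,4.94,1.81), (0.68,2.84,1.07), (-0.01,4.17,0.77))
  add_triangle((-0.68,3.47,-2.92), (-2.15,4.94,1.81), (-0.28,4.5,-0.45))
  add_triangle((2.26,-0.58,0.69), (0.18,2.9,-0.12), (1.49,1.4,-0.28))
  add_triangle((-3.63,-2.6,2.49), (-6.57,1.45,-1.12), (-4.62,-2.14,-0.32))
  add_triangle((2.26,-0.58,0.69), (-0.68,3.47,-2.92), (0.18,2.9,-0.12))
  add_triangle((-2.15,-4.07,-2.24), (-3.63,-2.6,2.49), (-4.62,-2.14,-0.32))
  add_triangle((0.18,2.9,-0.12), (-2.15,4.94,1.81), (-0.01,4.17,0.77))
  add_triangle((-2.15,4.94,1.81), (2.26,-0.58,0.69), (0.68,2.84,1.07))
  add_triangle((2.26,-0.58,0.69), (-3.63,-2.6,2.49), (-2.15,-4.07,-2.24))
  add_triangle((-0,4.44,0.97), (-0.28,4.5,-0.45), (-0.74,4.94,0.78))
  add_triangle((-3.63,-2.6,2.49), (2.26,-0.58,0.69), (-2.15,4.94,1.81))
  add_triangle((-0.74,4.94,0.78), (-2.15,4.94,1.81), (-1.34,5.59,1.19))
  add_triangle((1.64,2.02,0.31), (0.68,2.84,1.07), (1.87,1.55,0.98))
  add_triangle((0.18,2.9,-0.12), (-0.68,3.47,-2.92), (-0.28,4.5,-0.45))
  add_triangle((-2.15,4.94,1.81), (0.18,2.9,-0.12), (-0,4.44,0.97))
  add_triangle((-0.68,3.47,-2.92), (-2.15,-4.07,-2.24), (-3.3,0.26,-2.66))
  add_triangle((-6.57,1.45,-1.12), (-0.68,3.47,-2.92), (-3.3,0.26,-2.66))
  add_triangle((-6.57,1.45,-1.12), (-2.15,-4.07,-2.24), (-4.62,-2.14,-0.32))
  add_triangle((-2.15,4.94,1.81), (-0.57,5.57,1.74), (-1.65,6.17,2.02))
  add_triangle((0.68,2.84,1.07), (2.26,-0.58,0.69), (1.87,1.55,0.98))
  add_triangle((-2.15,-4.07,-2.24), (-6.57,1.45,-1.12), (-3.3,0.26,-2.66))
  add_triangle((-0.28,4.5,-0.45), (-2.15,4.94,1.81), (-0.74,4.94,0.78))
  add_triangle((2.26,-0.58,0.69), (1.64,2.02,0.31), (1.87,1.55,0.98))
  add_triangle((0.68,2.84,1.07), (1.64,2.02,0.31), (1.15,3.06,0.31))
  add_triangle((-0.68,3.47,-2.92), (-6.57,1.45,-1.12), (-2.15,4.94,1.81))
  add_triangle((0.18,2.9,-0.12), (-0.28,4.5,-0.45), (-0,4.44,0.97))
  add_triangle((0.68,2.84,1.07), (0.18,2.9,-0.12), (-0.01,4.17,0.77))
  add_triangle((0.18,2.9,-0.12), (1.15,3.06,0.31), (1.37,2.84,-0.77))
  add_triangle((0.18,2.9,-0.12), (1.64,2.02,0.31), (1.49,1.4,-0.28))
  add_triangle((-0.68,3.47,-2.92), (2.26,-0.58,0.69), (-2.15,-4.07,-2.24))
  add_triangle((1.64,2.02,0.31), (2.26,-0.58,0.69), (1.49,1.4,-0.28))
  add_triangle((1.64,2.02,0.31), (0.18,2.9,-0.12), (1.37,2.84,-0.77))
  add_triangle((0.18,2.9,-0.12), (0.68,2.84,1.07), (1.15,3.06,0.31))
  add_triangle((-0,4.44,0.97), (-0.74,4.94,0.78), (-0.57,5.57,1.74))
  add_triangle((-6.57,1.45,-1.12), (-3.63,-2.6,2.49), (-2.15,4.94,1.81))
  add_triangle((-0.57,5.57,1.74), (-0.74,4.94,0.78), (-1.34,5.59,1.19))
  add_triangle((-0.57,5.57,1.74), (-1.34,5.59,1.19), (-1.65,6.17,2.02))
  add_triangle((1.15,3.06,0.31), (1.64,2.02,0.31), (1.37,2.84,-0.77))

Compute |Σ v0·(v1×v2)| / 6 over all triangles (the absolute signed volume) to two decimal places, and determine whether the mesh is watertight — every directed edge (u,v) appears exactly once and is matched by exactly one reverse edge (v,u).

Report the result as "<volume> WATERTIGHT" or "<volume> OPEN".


136.81 WATERTIGHT

Per-triangle v0·(v1×v2)/6:
  t1: -0.5241
  t2: +0.5150
  t3: +1.2393
  t4: +4.3577
  t5: -0.6981
  t6: +9.0145
  t7: +2.7929
  t8: +7.9682
  t9: +0.8574
  t10: +1.3751
  t11: +8.3707
  t12: +0.7228
  t13: +9.2285
  t14: -0.0694
  t15: +0.5368
  t16: +0.6364
  t17: -1.1016
  t18: +6.4830
  t19: +9.0628
  t20: +8.8087
  t21: +0.1110
  t22: +0.1949
  t23: +9.4766
  t24: +1.0131
  t25: +0.5219
  t26: +0.3722
  t27: +21.6235
  t28: +0.3470
  t29: +0.3838
  t30: +0.5547
  t31: +0.4295
  t32: +6.6876
  t33: +0.5476
  t34: -0.7047
  t35: +0.4447
  t36: +0.4127
  t37: +23.3071
  t38: +0.4230
  t39: +0.5920
  t40: +0.4914
Σ = +136.8061 → |volume| = 136.81

Directed edges: 120 total, each appears once with its reverse present → watertight.


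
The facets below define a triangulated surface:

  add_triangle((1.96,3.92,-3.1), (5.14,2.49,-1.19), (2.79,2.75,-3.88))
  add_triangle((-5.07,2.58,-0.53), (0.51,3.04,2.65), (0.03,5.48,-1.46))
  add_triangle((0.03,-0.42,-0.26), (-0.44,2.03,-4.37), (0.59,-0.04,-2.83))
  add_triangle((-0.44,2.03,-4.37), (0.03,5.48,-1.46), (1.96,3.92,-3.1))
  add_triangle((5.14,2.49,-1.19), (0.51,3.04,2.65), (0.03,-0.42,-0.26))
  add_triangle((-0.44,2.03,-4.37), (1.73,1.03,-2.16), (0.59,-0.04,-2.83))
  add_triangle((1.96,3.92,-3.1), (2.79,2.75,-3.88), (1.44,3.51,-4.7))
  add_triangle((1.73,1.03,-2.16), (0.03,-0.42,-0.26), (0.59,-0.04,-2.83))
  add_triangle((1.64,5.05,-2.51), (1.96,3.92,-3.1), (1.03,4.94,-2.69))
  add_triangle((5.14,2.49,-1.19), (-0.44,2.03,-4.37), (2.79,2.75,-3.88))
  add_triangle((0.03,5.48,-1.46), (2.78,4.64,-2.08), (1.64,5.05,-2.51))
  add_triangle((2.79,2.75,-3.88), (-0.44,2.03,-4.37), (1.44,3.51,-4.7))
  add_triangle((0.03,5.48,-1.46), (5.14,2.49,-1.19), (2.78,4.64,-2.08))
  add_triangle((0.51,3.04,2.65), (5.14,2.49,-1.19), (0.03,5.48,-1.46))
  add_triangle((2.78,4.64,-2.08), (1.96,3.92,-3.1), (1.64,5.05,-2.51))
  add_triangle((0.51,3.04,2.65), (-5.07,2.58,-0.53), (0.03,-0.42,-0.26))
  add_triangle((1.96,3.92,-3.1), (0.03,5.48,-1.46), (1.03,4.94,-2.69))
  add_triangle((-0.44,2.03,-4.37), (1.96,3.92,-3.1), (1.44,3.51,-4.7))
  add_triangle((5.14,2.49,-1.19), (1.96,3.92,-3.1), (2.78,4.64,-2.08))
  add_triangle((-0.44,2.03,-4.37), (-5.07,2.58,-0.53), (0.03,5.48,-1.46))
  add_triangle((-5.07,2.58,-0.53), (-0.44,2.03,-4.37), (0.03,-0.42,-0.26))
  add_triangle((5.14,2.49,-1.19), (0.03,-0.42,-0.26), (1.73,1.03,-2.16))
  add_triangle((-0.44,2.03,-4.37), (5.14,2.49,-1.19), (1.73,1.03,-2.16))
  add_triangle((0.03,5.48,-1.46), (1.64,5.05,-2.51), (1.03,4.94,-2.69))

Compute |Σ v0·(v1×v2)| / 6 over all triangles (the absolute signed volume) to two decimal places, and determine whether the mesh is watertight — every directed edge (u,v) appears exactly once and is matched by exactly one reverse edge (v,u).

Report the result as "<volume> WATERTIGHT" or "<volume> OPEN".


86.25 WATERTIGHT

Per-triangle v0·(v1×v2)/6:
  t1: +5.0597
  t2: +16.1371
  t3: +0.2892
  t4: +7.6266
  t5: +0.4250
  t6: +1.9384
  t7: +2.1298
  t8: +0.2392
  t9: +0.6923
  t10: -0.8575
  t11: +1.6873
  t12: +1.7529
  t13: +2.6259
  t14: +16.4370
  t15: +1.3649
  t16: +0.1544
  t17: -0.5495
  t18: +1.2602
  t19: +3.8104
  t20: +17.8455
  t21: +1.8804
  t22: +0.6966
  t23: +2.6458
  t24: +0.9564
Σ = +86.2480 → |volume| = 86.25

Directed edges: 72 total, each appears once with its reverse present → watertight.


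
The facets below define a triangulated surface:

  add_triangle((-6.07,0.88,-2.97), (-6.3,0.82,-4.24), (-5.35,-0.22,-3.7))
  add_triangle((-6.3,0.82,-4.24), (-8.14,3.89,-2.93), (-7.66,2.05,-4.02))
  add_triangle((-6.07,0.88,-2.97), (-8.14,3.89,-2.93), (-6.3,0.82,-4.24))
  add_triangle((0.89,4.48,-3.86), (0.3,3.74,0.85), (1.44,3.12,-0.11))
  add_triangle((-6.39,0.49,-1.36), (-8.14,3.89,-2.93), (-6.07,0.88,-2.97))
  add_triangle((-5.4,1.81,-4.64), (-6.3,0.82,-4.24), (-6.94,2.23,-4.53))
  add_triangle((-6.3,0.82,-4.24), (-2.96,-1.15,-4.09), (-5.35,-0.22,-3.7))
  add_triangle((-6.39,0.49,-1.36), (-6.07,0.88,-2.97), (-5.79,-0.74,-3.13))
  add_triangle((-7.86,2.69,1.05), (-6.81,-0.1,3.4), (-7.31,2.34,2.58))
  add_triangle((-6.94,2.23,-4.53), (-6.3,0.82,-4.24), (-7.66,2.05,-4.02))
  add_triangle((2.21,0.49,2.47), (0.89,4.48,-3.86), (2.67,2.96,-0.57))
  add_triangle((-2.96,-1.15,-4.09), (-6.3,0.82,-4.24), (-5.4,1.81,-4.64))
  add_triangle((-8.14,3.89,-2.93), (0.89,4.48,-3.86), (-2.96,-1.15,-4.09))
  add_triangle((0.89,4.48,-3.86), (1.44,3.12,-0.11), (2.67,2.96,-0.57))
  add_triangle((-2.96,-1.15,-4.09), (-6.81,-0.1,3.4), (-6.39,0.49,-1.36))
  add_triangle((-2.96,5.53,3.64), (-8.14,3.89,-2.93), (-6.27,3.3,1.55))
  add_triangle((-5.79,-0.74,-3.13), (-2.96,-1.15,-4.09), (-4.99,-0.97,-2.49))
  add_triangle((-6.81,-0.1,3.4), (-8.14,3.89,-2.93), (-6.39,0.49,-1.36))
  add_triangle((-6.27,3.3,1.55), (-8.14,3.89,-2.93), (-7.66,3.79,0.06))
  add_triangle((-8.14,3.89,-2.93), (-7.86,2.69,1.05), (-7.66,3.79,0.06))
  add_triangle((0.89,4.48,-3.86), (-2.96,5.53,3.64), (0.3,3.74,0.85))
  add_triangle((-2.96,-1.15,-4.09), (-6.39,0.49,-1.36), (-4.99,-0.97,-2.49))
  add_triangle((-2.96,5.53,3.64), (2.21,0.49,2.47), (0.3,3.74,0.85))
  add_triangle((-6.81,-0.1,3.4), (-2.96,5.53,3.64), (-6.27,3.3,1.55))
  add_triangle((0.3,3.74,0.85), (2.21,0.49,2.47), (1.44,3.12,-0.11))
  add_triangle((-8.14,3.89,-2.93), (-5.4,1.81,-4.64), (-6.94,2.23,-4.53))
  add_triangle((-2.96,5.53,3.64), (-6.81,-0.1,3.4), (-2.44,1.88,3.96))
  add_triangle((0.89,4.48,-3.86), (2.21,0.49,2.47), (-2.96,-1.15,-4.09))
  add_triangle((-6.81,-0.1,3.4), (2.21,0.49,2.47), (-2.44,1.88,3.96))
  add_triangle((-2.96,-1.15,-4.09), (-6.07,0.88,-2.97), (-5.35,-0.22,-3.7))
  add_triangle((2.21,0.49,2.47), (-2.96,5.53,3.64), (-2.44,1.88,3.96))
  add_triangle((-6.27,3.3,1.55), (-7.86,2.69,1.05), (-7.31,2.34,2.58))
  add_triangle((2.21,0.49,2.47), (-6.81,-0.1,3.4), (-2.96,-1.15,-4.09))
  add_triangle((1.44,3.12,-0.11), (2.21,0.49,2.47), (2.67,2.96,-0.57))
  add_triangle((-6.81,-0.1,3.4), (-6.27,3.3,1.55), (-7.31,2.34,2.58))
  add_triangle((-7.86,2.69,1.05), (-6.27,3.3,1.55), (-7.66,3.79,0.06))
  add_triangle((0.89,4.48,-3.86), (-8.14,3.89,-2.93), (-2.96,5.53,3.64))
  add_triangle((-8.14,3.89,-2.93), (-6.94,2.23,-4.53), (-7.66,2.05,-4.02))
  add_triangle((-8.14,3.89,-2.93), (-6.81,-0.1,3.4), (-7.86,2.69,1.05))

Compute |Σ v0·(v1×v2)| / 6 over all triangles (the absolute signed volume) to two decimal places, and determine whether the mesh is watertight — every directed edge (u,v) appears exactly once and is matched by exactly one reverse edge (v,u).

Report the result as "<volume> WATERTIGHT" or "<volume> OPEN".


Per-triangle v0·(v1×v2)/6:
  t1: +1.0636
  t2: -0.5566
  t3: +3.0738
  t4: +3.3467
  t5: +5.3079
  t6: +1.5646
  t7: +1.8583
  t8: +2.9538
  t9: +4.5780
  t10: +1.4259
  t11: -1.3721
  t12: +4.0600
  t13: +34.6724
  t14: +2.7951
  t15: +9.4043
  t16: +19.3166
  t17: +0.9528
  t18: +16.0730
  t19: +0.4923
  t20: +4.7560
  t21: +9.5611
  t22: -2.8903
  t23: +8.2286
  t24: +18.3218
  t25: +2.8574
  t26: +1.8502
  t27: +12.6427
  t28: +2.1160
  t29: +6.3463
  t30: -0.9318
  t31: +9.0413
  t32: +2.5753
  t33: +1.5964
  t34: +2.1667
  t35: -0.2718
  t36: +2.5469
  t37: +54.6544
  t38: +2.5785
  t39: +9.1899
Σ = +257.9464 → |volume| = 257.95

Directed edges: 117 total; 9 unmatched, e.g. (-6.07,0.88,-2.97)→(-5.79,-0.74,-3.13) → open.

257.95 OPEN


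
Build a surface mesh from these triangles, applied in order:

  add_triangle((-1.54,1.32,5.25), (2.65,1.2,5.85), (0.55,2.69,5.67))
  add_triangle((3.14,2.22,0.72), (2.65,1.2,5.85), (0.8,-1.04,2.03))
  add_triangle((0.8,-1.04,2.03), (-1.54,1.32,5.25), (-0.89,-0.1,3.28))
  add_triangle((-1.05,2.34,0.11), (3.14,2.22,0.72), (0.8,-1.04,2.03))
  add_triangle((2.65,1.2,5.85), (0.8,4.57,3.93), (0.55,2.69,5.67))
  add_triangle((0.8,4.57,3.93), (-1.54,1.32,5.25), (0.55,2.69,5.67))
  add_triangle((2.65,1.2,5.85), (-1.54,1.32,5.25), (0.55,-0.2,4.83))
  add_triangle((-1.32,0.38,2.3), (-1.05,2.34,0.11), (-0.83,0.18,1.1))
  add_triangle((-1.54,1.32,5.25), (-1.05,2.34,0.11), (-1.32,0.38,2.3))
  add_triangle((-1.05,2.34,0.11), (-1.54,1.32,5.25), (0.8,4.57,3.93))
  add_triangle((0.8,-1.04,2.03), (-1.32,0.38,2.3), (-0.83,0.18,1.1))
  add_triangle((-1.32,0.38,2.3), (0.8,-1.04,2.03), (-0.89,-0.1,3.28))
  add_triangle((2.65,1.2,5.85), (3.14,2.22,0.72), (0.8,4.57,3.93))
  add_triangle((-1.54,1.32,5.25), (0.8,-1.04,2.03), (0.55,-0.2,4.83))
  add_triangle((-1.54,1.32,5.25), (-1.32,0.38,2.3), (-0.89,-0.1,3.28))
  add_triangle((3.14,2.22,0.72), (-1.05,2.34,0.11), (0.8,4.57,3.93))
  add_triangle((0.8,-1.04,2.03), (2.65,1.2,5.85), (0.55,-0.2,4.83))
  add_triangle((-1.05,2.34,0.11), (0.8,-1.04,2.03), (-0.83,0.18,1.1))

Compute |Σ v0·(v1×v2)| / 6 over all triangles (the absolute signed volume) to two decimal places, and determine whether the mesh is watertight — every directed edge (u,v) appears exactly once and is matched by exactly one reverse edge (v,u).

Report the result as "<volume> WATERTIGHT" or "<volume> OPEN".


Per-triangle v0·(v1×v2)/6:
  t1: +5.3549
  t2: +3.7541
  t3: +1.0312
  t4: -3.2734
  t5: +5.9479
  t6: +4.7760
  t7: +4.9372
  t8: +0.1775
  t9: +1.4823
  t10: +7.1408
  t11: +0.1061
  t12: +0.0397
  t13: +12.3067
  t14: +0.9411
  t15: +0.5347
  t16: +5.3085
  t17: +2.1871
  t18: -0.7494
Σ = +52.0030 → |volume| = 52.00

Directed edges: 54 total, each appears once with its reverse present → watertight.

52.00 WATERTIGHT


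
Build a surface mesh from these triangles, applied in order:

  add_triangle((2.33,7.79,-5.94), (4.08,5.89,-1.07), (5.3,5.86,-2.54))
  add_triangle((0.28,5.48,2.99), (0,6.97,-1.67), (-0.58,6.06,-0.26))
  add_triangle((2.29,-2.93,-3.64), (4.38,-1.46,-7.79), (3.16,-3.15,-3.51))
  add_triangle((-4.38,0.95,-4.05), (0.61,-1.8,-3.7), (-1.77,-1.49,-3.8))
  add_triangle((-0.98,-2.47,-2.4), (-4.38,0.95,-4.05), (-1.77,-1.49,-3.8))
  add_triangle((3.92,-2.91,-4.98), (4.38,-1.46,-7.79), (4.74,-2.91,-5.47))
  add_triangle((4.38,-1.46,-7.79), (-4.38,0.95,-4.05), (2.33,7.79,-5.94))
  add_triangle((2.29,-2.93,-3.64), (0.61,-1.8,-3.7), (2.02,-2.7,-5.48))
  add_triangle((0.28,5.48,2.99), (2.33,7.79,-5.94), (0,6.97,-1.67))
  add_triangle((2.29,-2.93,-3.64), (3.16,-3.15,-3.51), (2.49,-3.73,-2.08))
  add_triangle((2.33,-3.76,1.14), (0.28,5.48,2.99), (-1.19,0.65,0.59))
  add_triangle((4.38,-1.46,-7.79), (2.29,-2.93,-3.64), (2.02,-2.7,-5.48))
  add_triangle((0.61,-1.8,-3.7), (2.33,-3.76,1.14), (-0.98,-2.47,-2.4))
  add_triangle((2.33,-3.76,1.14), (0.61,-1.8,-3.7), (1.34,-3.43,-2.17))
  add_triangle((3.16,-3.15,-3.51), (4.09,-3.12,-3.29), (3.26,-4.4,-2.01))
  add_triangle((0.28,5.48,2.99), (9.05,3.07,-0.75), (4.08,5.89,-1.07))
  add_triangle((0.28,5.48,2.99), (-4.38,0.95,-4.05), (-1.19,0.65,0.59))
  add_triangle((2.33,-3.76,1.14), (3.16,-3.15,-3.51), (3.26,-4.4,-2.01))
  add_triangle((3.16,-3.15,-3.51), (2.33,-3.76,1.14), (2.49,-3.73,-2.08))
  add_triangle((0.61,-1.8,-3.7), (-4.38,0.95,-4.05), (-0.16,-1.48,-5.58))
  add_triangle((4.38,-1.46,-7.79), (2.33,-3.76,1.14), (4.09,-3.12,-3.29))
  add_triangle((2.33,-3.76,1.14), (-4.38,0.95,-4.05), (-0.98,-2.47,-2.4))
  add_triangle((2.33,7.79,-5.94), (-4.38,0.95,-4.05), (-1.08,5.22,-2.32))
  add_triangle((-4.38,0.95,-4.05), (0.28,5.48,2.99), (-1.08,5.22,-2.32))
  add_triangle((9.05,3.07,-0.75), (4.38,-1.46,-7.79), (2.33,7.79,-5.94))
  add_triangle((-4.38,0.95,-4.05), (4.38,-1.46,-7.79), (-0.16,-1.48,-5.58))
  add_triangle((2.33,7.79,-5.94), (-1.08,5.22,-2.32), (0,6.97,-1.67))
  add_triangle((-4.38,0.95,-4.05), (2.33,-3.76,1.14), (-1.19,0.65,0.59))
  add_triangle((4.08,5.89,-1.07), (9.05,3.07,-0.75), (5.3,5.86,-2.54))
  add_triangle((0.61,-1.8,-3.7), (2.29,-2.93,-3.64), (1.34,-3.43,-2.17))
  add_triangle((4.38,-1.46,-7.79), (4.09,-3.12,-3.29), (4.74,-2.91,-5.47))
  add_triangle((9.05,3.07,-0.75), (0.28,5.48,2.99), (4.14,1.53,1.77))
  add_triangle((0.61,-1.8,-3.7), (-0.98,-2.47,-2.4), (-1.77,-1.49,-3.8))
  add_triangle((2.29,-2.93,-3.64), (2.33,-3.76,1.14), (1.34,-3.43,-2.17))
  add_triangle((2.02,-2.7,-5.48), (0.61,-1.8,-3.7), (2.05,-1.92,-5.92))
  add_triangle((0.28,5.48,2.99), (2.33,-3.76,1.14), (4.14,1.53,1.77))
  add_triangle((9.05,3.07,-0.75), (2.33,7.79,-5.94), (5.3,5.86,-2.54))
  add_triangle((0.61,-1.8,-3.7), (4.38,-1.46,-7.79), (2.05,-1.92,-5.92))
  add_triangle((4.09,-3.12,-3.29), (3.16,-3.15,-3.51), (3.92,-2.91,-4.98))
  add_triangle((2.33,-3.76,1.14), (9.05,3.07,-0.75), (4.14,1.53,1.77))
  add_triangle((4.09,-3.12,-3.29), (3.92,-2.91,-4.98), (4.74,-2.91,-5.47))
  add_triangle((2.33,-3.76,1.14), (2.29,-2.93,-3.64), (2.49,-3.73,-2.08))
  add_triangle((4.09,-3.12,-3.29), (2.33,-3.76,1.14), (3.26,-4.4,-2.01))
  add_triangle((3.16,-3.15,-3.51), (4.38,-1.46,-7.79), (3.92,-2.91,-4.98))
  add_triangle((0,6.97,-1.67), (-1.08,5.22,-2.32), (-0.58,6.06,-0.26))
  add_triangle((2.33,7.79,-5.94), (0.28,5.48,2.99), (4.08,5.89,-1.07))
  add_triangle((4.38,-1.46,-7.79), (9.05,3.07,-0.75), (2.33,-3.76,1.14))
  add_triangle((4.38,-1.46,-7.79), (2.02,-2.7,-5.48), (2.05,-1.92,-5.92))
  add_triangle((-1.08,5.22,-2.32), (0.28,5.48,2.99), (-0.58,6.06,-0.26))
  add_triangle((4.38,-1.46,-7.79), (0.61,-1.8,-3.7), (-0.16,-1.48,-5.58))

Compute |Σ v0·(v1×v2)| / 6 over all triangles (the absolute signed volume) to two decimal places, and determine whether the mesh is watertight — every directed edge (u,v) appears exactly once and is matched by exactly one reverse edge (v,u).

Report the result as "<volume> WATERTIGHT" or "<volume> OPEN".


Per-triangle v0·(v1×v2)/6:
  t1: +9.9524
  t2: +3.2869
  t3: +2.6751
  t4: +3.1993
  t5: +2.1929
  t6: +1.5309
  t7: +74.7121
  t8: +0.7627
  t9: +12.9718
  t10: +0.9543
  t11: +4.1077
  t12: +3.6256
  t13: +5.6825
  t14: -1.0733
  t15: +1.5712
  t16: +26.4238
  t17: +6.0557
  t18: -1.0390
  t19: +1.9310
  t20: +1.8982
  t21: -1.9010
  t22: +1.5626
  t23: +21.4589
  t24: +15.2847
  t25: +103.9475
  t26: +11.0695
  t27: +8.0049
  t28: +3.7258
  t29: +9.7937
  t30: +1.7721
  t31: +0.0721
  t32: +16.5925
  t33: +2.2290
  t34: +3.1832
  t35: +0.6835
  t36: +9.6857
  t37: +13.0319
  t38: -0.2897
  t39: +0.9738
  t40: +14.7558
  t41: +0.7882
  t42: -0.4476
  t43: +3.1034
  t44: +0.5789
  t45: +2.2159
  t46: +27.6137
  t47: +56.8987
  t48: +1.6605
  t49: +0.1875
  t50: +3.9084
Σ = +493.5660 → |volume| = 493.57

Directed edges: 150 total, each appears once with its reverse present → watertight.

493.57 WATERTIGHT


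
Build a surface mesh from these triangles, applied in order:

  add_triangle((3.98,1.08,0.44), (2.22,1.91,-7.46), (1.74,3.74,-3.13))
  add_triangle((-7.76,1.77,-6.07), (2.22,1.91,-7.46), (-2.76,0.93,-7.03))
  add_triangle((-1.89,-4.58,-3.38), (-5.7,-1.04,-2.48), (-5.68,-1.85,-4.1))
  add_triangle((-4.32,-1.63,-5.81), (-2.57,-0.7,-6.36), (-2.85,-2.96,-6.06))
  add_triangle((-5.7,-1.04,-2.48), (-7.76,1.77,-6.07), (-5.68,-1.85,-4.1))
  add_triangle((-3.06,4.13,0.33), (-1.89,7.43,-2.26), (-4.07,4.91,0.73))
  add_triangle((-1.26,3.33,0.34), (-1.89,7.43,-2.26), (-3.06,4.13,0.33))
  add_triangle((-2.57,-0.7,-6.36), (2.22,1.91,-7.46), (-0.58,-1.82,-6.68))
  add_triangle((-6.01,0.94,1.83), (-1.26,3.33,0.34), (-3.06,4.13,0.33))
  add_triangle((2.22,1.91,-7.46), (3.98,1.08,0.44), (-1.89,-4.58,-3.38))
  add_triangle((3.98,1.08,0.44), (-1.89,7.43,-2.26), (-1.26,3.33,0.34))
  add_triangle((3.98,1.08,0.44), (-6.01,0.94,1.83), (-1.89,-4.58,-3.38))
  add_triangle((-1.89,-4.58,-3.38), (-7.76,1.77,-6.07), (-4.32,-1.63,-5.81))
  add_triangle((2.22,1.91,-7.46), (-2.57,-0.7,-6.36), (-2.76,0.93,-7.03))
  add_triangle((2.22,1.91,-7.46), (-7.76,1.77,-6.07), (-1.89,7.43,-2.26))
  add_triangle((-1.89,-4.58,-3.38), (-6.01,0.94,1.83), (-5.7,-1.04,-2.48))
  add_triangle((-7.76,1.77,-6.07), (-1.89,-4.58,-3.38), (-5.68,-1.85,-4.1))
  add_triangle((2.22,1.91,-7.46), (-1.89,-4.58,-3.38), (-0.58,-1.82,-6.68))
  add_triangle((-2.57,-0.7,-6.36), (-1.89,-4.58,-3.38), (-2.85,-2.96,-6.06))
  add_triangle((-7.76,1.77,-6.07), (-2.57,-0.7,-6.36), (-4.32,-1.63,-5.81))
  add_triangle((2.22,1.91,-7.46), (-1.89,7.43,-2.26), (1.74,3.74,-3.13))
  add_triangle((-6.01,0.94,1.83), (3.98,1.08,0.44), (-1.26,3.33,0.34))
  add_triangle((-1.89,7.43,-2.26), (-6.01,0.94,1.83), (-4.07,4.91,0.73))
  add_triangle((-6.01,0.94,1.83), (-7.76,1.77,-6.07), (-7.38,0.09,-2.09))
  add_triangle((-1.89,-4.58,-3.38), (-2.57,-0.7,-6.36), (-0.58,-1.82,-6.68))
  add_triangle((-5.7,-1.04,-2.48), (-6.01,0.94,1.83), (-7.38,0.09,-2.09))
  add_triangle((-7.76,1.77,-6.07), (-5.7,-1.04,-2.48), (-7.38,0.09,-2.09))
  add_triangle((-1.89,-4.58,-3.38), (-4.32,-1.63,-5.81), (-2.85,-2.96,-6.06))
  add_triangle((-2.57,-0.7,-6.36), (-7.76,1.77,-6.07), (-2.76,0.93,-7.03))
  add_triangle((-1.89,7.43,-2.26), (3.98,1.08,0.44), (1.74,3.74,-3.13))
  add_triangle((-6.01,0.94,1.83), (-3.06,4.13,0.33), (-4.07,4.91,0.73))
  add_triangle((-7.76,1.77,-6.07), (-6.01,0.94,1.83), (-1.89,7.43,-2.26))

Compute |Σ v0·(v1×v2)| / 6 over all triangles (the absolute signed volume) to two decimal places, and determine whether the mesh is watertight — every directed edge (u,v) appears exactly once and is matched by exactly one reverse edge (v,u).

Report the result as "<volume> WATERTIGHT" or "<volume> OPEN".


376.68 WATERTIGHT

Per-triangle v0·(v1×v2)/6:
  t1: +13.8211
  t2: +11.6492
  t3: +4.5759
  t4: +4.3725
  t5: +7.0115
  t6: +0.0085
  t7: +2.5554
  t8: +12.1542
  t9: +1.7287
  t10: +23.5387
  t11: +7.5211
  t12: +1.3219
  t13: +9.3220
  t14: +9.2196
  t15: +80.8035
  t16: +12.9351
  t17: +9.9592
  t18: +4.6748
  t19: +0.5156
  t20: +10.6694
  t21: +16.2504
  t22: +5.2583
  t23: +8.4980
  t24: +11.4066
  t25: +10.0558
  t26: +3.8972
  t27: +7.0687
  t28: +5.0630
  t29: +9.7933
  t30: +13.0587
  t31: -0.7131
  t32: +58.6836
Σ = +376.6783 → |volume| = 376.68

Directed edges: 96 total, each appears once with its reverse present → watertight.


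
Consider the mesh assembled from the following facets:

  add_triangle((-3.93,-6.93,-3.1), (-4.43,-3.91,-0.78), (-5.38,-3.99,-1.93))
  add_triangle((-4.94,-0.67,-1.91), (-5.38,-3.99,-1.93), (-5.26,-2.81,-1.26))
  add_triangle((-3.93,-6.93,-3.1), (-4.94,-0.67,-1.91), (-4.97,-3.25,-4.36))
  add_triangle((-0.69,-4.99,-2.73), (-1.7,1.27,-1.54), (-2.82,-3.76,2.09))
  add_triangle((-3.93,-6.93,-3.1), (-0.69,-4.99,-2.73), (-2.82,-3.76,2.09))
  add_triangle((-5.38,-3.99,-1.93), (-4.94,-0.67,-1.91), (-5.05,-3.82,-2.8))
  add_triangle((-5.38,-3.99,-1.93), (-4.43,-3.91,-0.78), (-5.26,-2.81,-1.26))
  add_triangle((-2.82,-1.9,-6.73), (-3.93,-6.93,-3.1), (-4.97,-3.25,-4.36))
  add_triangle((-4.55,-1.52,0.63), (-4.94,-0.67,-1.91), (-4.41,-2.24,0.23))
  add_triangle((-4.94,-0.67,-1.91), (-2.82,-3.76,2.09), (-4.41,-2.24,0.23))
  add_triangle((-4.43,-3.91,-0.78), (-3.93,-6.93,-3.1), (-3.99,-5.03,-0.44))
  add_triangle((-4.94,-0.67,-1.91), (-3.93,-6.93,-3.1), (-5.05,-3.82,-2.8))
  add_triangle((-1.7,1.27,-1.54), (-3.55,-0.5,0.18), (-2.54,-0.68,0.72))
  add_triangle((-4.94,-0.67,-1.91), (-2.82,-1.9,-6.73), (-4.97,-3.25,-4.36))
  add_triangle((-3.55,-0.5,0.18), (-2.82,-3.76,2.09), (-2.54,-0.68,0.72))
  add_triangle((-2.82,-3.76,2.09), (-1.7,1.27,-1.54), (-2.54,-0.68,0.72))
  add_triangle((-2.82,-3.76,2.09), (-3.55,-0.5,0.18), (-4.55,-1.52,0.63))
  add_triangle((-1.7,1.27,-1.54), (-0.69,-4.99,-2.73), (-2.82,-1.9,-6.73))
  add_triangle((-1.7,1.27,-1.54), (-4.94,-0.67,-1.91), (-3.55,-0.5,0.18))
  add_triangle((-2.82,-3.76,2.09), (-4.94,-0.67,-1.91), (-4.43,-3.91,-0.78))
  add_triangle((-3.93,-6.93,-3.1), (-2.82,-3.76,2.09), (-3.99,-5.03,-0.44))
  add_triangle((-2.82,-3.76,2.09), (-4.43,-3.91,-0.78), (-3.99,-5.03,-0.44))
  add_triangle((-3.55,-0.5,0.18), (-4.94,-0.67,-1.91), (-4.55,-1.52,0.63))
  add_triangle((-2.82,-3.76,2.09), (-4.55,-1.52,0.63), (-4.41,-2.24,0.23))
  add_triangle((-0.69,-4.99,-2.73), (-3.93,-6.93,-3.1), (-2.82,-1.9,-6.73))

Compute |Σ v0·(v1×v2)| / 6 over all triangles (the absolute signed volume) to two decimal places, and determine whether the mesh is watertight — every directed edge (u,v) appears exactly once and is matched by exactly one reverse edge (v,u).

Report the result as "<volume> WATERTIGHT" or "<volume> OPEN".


75.37 OPEN

Per-triangle v0·(v1×v2)/6:
  t1: +3.8600
  t2: +1.8178
  t3: +9.4907
  t4: -10.7439
  t5: +8.9270
  t6: +2.6624
  t7: +1.1427
  t8: +15.3875
  t9: +1.7913
  t10: +1.0819
  t11: +3.3527
  t12: -0.3839
  t13: +0.2179
  t14: +8.9143
  t15: +0.8051
  t16: -1.6296
  t17: +0.2183
  t18: -4.1236
  t19: +1.9047
  t20: +6.0710
  t21: +3.5179
  t22: +2.6342
  t23: +1.1177
  t24: +1.8016
  t25: +15.5345
Σ = +75.3701 → |volume| = 75.37

Directed edges: 75 total; 9 unmatched, e.g. (-5.38,-3.99,-1.93)→(-3.93,-6.93,-3.1) → open.


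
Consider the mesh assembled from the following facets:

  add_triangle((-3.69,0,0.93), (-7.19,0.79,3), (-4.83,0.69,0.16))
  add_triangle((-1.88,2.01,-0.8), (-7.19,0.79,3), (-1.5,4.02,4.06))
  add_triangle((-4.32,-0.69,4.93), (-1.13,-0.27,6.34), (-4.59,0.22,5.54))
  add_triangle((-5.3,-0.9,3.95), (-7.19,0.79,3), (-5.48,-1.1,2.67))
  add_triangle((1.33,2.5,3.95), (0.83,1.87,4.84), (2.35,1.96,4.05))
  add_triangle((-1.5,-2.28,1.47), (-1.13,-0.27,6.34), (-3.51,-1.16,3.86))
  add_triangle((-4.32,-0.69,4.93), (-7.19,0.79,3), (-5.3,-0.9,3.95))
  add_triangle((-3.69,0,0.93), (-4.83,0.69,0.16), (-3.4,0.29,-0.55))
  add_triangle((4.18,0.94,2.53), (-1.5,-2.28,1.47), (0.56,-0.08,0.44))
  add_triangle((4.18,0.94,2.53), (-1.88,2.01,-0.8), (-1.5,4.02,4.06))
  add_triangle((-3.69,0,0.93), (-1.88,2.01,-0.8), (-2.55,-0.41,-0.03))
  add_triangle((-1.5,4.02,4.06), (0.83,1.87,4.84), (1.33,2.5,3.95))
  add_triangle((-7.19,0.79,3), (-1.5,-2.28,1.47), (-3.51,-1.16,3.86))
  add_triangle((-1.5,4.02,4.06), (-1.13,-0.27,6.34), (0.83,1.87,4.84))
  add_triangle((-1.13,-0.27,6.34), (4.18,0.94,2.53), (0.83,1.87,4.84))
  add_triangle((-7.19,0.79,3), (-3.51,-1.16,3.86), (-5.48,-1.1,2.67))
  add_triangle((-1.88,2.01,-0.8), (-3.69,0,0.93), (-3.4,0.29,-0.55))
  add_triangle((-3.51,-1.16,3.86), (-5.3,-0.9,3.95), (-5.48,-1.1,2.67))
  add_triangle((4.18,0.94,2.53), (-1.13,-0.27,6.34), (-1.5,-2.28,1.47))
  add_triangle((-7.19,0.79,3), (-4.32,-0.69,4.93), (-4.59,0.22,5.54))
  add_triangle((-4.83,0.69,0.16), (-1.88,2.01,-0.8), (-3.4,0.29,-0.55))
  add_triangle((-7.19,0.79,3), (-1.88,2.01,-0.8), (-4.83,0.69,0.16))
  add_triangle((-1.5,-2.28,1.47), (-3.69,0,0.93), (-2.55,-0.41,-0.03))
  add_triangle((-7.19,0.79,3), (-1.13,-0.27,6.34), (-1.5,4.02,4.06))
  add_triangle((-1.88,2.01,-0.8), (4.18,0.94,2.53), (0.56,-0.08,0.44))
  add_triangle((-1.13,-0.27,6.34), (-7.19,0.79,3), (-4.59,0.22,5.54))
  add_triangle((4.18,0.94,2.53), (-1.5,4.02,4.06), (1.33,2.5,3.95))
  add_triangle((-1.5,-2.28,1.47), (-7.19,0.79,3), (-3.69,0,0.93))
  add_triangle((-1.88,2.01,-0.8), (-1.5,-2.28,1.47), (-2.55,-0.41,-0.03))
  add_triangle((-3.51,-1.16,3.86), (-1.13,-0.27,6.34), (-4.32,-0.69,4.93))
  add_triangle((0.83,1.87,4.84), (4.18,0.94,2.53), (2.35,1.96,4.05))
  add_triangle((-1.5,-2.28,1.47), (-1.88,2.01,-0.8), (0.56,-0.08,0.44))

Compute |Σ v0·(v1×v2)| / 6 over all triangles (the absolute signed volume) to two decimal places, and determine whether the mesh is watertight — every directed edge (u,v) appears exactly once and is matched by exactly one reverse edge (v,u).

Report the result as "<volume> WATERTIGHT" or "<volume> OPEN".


Per-triangle v0·(v1×v2)/6:
  t1: +1.0178
  t2: +14.7413
  t3: +3.4853
  t4: +2.8650
  t5: +1.0924
  t6: +5.3097
  t7: +3.1290
  t8: +0.4084
  t9: +0.2044
  t10: +7.3940
  t11: +1.1527
  t12: +3.0158
  t13: +5.4545
  t14: +9.2025
  t15: +8.2852
  t16: -4.1757
  t17: -1.5120
  t18: +0.8907
  t19: +9.4799
  t20: +3.9934
  t21: +1.0648
  t22: +3.7071
  t23: +1.2186
  t24: +28.7334
  t25: -0.2197
  t26: +0.2874
  t27: +1.9297
  t28: +2.1962
  t29: -0.7879
  t30: +2.1889
  t31: +1.2444
  t32: -0.5881
Σ = +116.4090 → |volume| = 116.41

Directed edges: 96 total; 6 unmatched, e.g. (2.35,1.96,4.05)→(1.33,2.5,3.95) → open.

116.41 OPEN


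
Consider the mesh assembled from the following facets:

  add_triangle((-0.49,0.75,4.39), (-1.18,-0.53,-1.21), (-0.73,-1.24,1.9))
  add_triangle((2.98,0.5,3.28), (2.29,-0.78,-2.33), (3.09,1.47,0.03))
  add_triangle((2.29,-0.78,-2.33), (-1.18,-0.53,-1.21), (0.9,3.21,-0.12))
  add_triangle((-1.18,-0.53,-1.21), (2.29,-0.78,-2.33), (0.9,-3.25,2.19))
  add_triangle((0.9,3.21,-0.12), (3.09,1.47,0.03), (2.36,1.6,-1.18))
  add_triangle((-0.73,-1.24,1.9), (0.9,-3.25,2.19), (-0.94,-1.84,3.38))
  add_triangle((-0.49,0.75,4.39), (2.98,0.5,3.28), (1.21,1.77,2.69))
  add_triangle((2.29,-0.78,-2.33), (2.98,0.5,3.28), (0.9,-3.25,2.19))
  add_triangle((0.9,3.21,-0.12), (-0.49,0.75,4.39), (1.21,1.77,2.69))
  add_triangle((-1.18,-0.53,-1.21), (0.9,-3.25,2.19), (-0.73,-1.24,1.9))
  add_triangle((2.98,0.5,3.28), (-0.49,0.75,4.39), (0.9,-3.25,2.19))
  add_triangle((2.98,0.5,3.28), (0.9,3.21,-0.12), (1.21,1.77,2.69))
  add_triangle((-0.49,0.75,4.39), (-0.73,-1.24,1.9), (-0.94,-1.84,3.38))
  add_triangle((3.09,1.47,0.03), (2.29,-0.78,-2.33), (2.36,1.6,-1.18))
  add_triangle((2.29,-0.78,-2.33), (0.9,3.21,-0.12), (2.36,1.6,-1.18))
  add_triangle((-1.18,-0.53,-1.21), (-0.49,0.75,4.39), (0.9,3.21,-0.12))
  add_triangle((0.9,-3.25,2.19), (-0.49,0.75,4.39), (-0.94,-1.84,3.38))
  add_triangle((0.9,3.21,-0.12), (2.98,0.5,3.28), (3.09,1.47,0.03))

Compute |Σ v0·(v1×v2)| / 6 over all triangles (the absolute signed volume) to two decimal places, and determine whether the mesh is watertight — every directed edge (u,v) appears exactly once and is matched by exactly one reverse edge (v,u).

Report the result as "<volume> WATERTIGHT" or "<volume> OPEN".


56.73 WATERTIGHT

Per-triangle v0·(v1×v2)/6:
  t1: +1.3829
  t2: +4.2416
  t3: +2.9524
  t4: +3.8128
  t5: +1.6917
  t6: +0.4085
  t7: +3.2749
  t8: +8.8869
  t9: +2.7196
  t10: +1.6761
  t11: +8.8222
  t12: +2.9278
  t13: +0.2719
  t14: +1.7363
  t15: +0.9090
  t16: +2.8986
  t17: +3.5164
  t18: +4.5968
Σ = +56.7267 → |volume| = 56.73

Directed edges: 54 total, each appears once with its reverse present → watertight.


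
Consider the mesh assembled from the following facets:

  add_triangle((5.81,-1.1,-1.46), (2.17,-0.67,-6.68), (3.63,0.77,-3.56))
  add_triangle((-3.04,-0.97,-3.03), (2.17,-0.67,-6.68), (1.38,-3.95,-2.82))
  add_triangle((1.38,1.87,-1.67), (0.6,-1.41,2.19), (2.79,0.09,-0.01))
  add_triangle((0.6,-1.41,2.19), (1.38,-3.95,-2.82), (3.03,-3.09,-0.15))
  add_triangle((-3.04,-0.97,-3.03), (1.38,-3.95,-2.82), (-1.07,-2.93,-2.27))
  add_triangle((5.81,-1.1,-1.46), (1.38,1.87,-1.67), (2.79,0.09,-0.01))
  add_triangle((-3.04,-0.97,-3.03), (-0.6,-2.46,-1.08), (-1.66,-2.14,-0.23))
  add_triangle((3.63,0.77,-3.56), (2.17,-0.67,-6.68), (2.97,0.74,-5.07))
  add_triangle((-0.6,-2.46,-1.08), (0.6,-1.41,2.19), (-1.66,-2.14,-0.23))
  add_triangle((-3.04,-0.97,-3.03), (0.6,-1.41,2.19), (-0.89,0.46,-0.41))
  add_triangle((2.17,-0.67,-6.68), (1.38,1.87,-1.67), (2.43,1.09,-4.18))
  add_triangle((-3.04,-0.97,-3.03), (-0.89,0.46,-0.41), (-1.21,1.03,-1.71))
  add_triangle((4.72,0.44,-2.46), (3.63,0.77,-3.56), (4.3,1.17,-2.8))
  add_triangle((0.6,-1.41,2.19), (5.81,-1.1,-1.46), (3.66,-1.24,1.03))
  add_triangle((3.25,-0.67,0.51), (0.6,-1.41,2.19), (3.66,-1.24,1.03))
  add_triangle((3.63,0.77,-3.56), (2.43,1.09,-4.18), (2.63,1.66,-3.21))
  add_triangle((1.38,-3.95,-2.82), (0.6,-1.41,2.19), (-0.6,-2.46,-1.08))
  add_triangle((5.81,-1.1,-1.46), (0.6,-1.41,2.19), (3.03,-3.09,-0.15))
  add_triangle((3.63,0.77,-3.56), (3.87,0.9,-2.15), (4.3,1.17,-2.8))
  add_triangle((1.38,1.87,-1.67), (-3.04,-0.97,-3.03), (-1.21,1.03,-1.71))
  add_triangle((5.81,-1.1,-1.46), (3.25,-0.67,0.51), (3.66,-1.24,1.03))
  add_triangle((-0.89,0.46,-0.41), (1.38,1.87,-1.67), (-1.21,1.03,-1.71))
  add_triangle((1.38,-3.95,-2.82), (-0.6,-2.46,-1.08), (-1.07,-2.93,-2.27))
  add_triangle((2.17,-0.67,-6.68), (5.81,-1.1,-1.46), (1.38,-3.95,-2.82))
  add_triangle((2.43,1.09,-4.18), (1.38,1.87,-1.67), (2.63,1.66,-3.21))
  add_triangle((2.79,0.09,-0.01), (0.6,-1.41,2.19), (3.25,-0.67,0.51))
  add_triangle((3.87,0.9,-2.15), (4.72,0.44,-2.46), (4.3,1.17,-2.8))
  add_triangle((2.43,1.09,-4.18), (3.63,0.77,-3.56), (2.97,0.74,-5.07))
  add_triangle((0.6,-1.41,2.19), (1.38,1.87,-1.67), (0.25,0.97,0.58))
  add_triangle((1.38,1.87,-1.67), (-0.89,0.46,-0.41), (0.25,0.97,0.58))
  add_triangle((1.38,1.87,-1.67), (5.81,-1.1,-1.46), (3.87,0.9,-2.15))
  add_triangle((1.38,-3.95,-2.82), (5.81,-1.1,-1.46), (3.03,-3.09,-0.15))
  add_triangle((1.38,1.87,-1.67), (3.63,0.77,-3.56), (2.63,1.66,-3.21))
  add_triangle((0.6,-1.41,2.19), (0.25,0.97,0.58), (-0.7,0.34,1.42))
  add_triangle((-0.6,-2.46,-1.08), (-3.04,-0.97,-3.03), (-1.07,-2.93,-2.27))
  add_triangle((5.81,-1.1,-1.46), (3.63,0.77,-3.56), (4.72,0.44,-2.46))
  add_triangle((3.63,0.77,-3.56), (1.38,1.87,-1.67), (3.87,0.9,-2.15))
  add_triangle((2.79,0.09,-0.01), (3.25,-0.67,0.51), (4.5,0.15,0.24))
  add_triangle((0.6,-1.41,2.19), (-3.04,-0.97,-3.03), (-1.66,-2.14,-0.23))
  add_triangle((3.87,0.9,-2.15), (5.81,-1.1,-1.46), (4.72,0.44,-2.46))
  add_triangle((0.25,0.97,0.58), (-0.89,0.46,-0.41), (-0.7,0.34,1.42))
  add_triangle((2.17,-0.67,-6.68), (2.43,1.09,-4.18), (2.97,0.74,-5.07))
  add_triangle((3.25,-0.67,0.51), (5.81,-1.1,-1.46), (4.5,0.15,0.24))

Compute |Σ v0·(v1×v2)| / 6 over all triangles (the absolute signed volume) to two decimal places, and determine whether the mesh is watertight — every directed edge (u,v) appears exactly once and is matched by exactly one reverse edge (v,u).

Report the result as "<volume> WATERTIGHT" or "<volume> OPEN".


99.60 OPEN

Per-triangle v0·(v1×v2)/6:
  t1: +9.3212
  t2: +16.7743
  t3: +0.7541
  t4: +3.9593
  t5: +2.8254
  t6: +2.2184
  t7: +2.0306
  t8: +1.7781
  t9: +1.5853
  t10: +0.9872
  t11: +1.0248
  t12: +0.5323
  t13: +0.8195
  t14: +1.2076
  t15: +0.2337
  t16: +0.9789
  t17: +3.1191
  t18: +4.9361
  t19: -0.1889
  t20: +1.8200
  t21: +0.5996
  t22: +0.3033
  t23: +1.1033
  t24: +21.2920
  t25: +0.5288
  t26: +0.4431
  t27: +0.1566
  t28: +0.6303
  t29: +0.8746
  t30: +0.5541
  t31: +0.3381
  t32: +8.2103
  t33: +0.3907
  t34: +0.5757
  t35: +0.7512
  t36: +1.6218
  t37: +1.5852
  t38: -0.0935
  t39: +0.1430
  t40: +0.4934
  t41: +0.2856
  t42: +0.7328
  t43: +1.3598
Σ = +99.5969 → |volume| = 99.60

Directed edges: 129 total; 9 unmatched, e.g. (-3.04,-0.97,-3.03)→(2.17,-0.67,-6.68) → open.


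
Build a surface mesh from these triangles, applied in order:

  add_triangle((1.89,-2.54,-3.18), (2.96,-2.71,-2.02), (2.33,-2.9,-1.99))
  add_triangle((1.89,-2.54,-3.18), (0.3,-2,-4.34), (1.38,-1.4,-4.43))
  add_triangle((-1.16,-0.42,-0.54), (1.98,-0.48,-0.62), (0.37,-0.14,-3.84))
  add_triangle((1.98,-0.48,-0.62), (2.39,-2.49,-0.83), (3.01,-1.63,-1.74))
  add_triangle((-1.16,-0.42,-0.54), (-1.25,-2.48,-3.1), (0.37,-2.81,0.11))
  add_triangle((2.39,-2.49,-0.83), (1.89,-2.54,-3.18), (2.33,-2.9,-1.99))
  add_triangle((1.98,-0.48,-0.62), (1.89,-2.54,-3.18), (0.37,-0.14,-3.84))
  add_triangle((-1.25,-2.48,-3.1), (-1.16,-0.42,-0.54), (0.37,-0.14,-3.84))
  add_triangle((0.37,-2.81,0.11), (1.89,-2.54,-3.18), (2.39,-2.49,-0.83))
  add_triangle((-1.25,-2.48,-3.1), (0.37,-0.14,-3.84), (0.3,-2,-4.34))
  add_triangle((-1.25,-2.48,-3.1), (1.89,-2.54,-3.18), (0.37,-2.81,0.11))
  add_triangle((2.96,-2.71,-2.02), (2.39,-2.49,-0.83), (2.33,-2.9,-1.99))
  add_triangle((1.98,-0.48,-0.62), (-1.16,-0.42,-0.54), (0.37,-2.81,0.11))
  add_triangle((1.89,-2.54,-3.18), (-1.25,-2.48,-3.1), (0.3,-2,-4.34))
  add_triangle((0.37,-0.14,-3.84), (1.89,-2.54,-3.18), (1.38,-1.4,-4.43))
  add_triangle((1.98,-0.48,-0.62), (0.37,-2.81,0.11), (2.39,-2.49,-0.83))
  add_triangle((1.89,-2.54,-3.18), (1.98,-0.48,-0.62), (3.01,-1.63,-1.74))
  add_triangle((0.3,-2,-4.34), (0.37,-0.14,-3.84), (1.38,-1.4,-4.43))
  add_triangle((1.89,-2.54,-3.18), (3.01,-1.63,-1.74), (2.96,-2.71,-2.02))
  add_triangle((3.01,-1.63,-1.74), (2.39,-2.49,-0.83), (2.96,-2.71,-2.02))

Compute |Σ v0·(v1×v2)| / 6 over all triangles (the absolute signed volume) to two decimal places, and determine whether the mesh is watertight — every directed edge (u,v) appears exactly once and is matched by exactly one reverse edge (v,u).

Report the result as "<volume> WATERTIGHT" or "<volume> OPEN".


Per-triangle v0·(v1×v2)/6:
  t1: +0.5553
  t2: +1.6096
  t3: -0.8468
  t4: +0.4786
  t5: +1.4088
  t6: -0.2064
  t7: +2.5155
  t8: +1.4393
  t9: +2.4915
  t10: +1.6465
  t11: +4.7505
  t12: +0.3626
  t13: -0.8631
  t14: +2.4084
  t15: -0.2235
  t16: +0.2157
  t17: +0.2211
  t18: +1.2172
  t19: +0.9243
  t20: +0.4916
Σ = +20.5965 → |volume| = 20.60

Directed edges: 60 total, each appears once with its reverse present → watertight.

20.60 WATERTIGHT
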